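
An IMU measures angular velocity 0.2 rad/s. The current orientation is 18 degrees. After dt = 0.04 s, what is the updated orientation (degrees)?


delta_theta = w * dt = 0.2 * 0.04 = 0.008 rad
= 0.4584 deg
theta_new = 18 + 0.4584 = 18.4584 deg


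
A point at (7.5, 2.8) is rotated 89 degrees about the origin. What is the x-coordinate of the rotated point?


x' = x*cos(theta) - y*sin(theta)
cos(89 deg) = 0.0175, sin(89 deg) = 0.9998
x' = 7.5 * 0.0175 - 2.8 * 0.9998
= 0.1309 - 2.7996
= -2.6687


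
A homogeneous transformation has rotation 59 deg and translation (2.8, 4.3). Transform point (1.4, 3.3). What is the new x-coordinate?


x' = cos(theta)*px - sin(theta)*py + tx
= 0.515*1.4 - 0.8572*3.3 + 2.8
= 0.6924


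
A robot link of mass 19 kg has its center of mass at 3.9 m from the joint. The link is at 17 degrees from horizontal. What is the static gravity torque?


tau = m*g*L*cos(angle)
= 19 * 9.81 * 3.9 * cos(17 deg)
= 19 * 9.81 * 3.9 * 0.9563
= 695.158 Nm


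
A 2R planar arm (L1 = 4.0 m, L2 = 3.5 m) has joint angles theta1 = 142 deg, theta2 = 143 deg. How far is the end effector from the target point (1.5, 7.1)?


End effector via forward kinematics:
x = L1*cos(t1) + L2*cos(t1+t2) = -2.2462
y = L1*sin(t1) + L2*sin(t1+t2) = -0.9181
Distance to target:
d = sqrt((1.5 - -2.2462)^2 + (7.1 - -0.9181)^2)
= sqrt(14.0338 + 64.2898)
= 8.8501 m


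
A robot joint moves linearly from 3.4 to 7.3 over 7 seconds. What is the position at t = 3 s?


s = t/T = 3/7 = 0.4286
p(t) = p0 + (pf-p0)*s
= 3.4 + (7.3 - 3.4) * 0.4286
= 5.0714


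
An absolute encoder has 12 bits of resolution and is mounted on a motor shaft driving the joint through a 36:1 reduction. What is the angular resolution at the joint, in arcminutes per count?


counts = 2^12 = 4096
effective counts at joint = 4096 * 36 = 147456
resolution = 360*60 / 147456
= 0.1465 arcmin/count


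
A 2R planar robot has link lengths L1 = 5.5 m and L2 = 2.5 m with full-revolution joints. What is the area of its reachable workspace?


r_max = L1 + L2 = 8.0 m
r_min = |L1 - L2| = 3.0 m
Area = pi*(r_max^2 - r_min^2)
= pi*(64.0 - 9.0)
= pi * 55.0
= 172.7876 m^2


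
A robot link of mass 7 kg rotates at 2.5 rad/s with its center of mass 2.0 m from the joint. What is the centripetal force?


F = m * omega^2 * r
= 7 * 2.5^2 * 2.0
= 7 * 6.25 * 2.0
= 87.5 N


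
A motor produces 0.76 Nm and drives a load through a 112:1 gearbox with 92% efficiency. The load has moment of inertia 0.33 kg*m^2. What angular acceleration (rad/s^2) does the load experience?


tau_out = tau_motor * N * eta
= 0.76 * 112 * 0.92 = 78.3104 Nm
alpha = tau_out / I = 78.3104 / 0.33
= 237.3042 rad/s^2


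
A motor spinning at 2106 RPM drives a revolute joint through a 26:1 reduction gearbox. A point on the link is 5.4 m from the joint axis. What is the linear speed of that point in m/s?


omega_motor = 2106 * 2*pi/60 = 220.5398 rad/s
omega_joint = omega_motor / 26 = 8.4823 rad/s
v = omega_joint * r = 8.4823 * 5.4
= 45.8044 m/s


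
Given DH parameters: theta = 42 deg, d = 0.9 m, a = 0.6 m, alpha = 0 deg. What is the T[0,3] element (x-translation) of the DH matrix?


T[0,3] = a * cos(theta)
= 0.6 * cos(42 deg)
= 0.6 * 0.7431
= 0.4459


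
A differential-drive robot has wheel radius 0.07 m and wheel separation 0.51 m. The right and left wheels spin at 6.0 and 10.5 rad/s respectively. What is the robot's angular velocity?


vR = r*wR = 0.07*6.0 = 0.42 m/s
vL = r*wL = 0.07*10.5 = 0.735 m/s
v = (vR+vL)/2 = 0.5775 m/s
omega = (vR-vL)/L = -0.6176 rad/s
angular velocity = -0.6176 rad/s


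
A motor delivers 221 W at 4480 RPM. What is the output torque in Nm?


omega = 4480 * 2*pi/60 = 469.1445 rad/s
tau = P / omega = 221 / 469.1445
= 0.4711 Nm


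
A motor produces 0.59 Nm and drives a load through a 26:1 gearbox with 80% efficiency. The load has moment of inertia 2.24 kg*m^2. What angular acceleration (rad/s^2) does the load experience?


tau_out = tau_motor * N * eta
= 0.59 * 26 * 0.8 = 12.272 Nm
alpha = tau_out / I = 12.272 / 2.24
= 5.4786 rad/s^2


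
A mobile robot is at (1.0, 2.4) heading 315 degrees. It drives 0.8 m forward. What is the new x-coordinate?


x_new = x0 + d*cos(theta)
= 1.0 + 0.8*cos(315)
= 1.0 + 0.5657
= 1.5657


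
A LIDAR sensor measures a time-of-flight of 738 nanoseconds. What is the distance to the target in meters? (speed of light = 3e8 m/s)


tof = 738 ns = 7.38e-07 s
dist = c * tof / 2
= 3e8 * 7.38e-07 / 2
= 110.7 m


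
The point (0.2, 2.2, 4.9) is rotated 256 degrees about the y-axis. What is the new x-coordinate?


Rotation about y-axis: x' = x*cos(theta) + z*sin(theta)
= 0.2 * -0.2419 + 4.9 * -0.9703
= -4.8028


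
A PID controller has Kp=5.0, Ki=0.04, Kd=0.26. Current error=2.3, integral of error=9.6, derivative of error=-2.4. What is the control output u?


u = Kp*e + Ki*int(e) + Kd*de/dt
= 5.0*2.3 + 0.04*9.6 + 0.26*(-2.4)
= 11.5 + 0.384 + -0.624
= 11.26


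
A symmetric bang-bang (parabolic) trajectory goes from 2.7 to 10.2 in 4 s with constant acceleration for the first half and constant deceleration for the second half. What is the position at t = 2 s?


Symmetric rest-to-rest: each phase covers (pf-p0)/2 in time T/2. 0.5*a*(T/2)^2 = (pf-p0)/2 => a = 4*(pf-p0)/T^2
a = 4*(10.2-2.7)/4^2 = 1.875
t = 2 is in the acceleration phase (t <= T/2).
p = p0 + 0.5*a*t^2 = 2.7 + 0.5*1.875*2^2
= 6.45


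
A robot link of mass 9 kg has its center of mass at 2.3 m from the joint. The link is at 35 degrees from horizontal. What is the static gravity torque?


tau = m*g*L*cos(angle)
= 9 * 9.81 * 2.3 * cos(35 deg)
= 9 * 9.81 * 2.3 * 0.8192
= 166.3427 Nm


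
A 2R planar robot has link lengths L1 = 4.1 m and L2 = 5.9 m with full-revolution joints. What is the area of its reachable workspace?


r_max = L1 + L2 = 10.0 m
r_min = |L1 - L2| = 1.8 m
Area = pi*(r_max^2 - r_min^2)
= pi*(100.0 - 3.24)
= pi * 96.76
= 303.9805 m^2


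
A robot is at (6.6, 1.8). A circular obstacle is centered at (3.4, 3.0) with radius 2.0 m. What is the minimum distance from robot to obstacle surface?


center_dist = sqrt((6.6-3.4)^2 + (1.8-3.0)^2)
= sqrt(10.24 + 1.44)
= 3.4176
min_dist = center_dist - radius = 3.4176 - 2.0 = 1.4176 m


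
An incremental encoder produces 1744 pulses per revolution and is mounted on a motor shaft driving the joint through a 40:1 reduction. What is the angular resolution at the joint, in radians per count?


counts per rev = 1744
effective counts at joint = 1744 * 40 = 69760
resolution = 2*pi / 69760
= 9.0069e-05 rad/count


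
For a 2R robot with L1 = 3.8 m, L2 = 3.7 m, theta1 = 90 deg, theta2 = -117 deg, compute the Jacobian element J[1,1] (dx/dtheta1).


J[1,1] = -L1*sin(t1) - L2*sin(t1+t2)
= -3.8*sin(90) - 3.7*sin(-27)
= -2.1202


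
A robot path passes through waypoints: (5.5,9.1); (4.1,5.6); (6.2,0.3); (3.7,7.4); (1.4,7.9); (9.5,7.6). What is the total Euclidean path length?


Segment lengths:
  seg1 = sqrt((-1.4)^2 + (-3.5)^2) = 3.7696
  seg2 = sqrt((2.1)^2 + (-5.3)^2) = 5.7009
  seg3 = sqrt((-2.5)^2 + (7.1)^2) = 7.5273
  seg4 = sqrt((-2.3)^2 + (0.5)^2) = 2.3537
  seg5 = sqrt((8.1)^2 + (-0.3)^2) = 8.1056
Total = 27.4571


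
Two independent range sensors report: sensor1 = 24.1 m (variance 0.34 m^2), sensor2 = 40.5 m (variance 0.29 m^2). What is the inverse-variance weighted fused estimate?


w1 = (1/var1) / (1/var1 + 1/var2)
   = 2.9412 / (2.9412 + 3.4483) = 0.4603
w2 = 1 - w1 = 0.5397
fused = w1*s1 + w2*s2 = 11.0937 + 21.8571
= 32.9508 m


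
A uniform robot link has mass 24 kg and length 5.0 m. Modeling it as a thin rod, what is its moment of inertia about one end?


I = (1/3) * m * L^2
= (1/3) * 24 * 5.0^2
= 0.333333 * 24 * 25.0
= 200.0 kg*m^2


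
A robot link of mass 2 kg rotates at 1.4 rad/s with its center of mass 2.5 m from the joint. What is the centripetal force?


F = m * omega^2 * r
= 2 * 1.4^2 * 2.5
= 2 * 1.96 * 2.5
= 9.8 N


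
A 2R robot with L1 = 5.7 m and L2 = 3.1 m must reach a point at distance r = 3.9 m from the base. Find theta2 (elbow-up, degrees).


cos(theta2) = (r^2 - L1^2 - L2^2) / (2*L1*L2)
cos(theta2) = (15.21 - 32.49 - 9.61) / 35.34
cos(theta2) = -0.760894
theta2 = 139.5431 degrees


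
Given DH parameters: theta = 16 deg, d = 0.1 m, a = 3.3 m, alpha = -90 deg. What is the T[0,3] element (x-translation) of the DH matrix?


T[0,3] = a * cos(theta)
= 3.3 * cos(16 deg)
= 3.3 * 0.9613
= 3.1722


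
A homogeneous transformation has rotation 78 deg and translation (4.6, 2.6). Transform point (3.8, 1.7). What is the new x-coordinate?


x' = cos(theta)*px - sin(theta)*py + tx
= 0.2079*3.8 - 0.9781*1.7 + 4.6
= 3.7272


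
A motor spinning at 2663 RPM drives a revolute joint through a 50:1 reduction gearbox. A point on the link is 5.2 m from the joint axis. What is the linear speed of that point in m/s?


omega_motor = 2663 * 2*pi/60 = 278.8687 rad/s
omega_joint = omega_motor / 50 = 5.5774 rad/s
v = omega_joint * r = 5.5774 * 5.2
= 29.0023 m/s


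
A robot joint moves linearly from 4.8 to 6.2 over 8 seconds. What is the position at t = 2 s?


s = t/T = 2/8 = 0.25
p(t) = p0 + (pf-p0)*s
= 4.8 + (6.2 - 4.8) * 0.25
= 5.15


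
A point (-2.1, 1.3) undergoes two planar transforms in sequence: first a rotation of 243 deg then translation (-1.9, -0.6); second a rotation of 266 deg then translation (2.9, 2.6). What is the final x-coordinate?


After transform 1:
x1 = cos(243)*-2.1 - sin(243)*1.3 + -1.9 = 0.2117
y1 = sin(243)*-2.1 + cos(243)*1.3 + -0.6 = 0.6809
After transform 2:
x2 = cos(266)*0.2117 - sin(266)*0.6809 + 2.9
= 3.5645


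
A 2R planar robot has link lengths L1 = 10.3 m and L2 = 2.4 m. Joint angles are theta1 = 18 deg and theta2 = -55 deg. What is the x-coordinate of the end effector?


Convert angles to radians: theta1 = 0.3142, theta2 = -0.9599
x = L1*cos(theta1) + L2*cos(theta1+theta2)
x = 9.7959 + 1.9167
x = 11.7126


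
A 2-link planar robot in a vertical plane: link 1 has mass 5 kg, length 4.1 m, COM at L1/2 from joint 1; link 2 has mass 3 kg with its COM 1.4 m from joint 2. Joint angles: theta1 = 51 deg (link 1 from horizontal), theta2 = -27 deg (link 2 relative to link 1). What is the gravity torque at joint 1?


Horizontal distance from joint 1 to link-1 COM:
  x_c1 = (L1/2)*cos(t1) = 2.05 * 0.6293 = 1.2901 m
Horizontal distance from joint 1 to link-2 COM:
  x_c2 = L1*cos(t1) + Lc2*cos(t1+t2)
       = 4.1*0.6293 + 1.4*0.9135 = 3.8592 m
tau1 = m1*g*x_c1 + m2*g*x_c2
     = 5*9.81*1.2901 + 3*9.81*3.8592
     = 63.2797 + 113.5756
     = 176.8553 Nm


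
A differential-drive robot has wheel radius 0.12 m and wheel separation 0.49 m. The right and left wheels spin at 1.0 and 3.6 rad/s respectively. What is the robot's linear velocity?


vR = r*wR = 0.12*1.0 = 0.12 m/s
vL = r*wL = 0.12*3.6 = 0.432 m/s
v = (vR+vL)/2 = 0.276 m/s
omega = (vR-vL)/L = -0.6367 rad/s
linear velocity = 0.276 m/s


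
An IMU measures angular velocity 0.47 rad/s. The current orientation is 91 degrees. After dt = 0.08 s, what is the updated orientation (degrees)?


delta_theta = w * dt = 0.47 * 0.08 = 0.0376 rad
= 2.1543 deg
theta_new = 91 + 2.1543 = 93.1543 deg


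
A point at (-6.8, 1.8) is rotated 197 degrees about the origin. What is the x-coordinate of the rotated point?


x' = x*cos(theta) - y*sin(theta)
cos(197 deg) = -0.9563, sin(197 deg) = -0.2924
x' = -6.8 * -0.9563 - 1.8 * -0.2924
= 6.5029 - -0.5263
= 7.0291


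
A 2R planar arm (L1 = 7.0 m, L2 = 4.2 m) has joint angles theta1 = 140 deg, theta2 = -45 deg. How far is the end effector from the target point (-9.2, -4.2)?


End effector via forward kinematics:
x = L1*cos(t1) + L2*cos(t1+t2) = -5.7284
y = L1*sin(t1) + L2*sin(t1+t2) = 8.6835
Distance to target:
d = sqrt((-9.2 - -5.7284)^2 + (-4.2 - 8.6835)^2)
= sqrt(12.0522 + 165.9854)
= 13.3431 m


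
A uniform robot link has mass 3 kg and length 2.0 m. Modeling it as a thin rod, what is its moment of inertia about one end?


I = (1/3) * m * L^2
= (1/3) * 3 * 2.0^2
= 0.333333 * 3 * 4.0
= 4.0 kg*m^2


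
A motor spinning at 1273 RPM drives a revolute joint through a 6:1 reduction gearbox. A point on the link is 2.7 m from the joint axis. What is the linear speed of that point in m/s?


omega_motor = 1273 * 2*pi/60 = 133.3082 rad/s
omega_joint = omega_motor / 6 = 22.218 rad/s
v = omega_joint * r = 22.218 * 2.7
= 59.9887 m/s


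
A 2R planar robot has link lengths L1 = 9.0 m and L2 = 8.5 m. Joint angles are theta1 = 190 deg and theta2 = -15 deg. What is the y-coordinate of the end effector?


Convert angles to radians: theta1 = 3.3161, theta2 = -0.2618
y = L1*sin(theta1) + L2*sin(theta1+theta2)
y = -1.5628 + 0.7408
y = -0.822


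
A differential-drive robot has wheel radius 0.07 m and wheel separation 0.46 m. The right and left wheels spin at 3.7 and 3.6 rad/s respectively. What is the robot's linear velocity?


vR = r*wR = 0.07*3.7 = 0.259 m/s
vL = r*wL = 0.07*3.6 = 0.252 m/s
v = (vR+vL)/2 = 0.2555 m/s
omega = (vR-vL)/L = 0.0152 rad/s
linear velocity = 0.2555 m/s


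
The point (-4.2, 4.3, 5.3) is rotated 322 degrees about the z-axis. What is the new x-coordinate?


Rotation about z-axis: x' = x*cos(theta) - y*sin(theta)
= -4.2 * 0.788 - 4.3 * -0.6157
= -0.6623


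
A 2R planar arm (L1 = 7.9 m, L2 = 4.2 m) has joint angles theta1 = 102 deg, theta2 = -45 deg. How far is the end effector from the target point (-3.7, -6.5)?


End effector via forward kinematics:
x = L1*cos(t1) + L2*cos(t1+t2) = 0.645
y = L1*sin(t1) + L2*sin(t1+t2) = 11.2498
Distance to target:
d = sqrt((-3.7 - 0.645)^2 + (-6.5 - 11.2498)^2)
= sqrt(18.8789 + 315.0548)
= 18.2739 m


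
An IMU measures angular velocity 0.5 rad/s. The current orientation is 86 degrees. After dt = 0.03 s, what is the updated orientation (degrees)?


delta_theta = w * dt = 0.5 * 0.03 = 0.015 rad
= 0.8594 deg
theta_new = 86 + 0.8594 = 86.8594 deg


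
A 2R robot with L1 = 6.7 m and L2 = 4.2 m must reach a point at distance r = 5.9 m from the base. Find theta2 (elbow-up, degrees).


cos(theta2) = (r^2 - L1^2 - L2^2) / (2*L1*L2)
cos(theta2) = (34.81 - 44.89 - 17.64) / 56.28
cos(theta2) = -0.492537
theta2 = 119.5075 degrees


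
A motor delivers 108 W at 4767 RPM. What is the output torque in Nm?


omega = 4767 * 2*pi/60 = 499.1991 rad/s
tau = P / omega = 108 / 499.1991
= 0.2163 Nm


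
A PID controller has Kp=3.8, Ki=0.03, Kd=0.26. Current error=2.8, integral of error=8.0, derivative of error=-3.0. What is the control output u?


u = Kp*e + Ki*int(e) + Kd*de/dt
= 3.8*2.8 + 0.03*8.0 + 0.26*(-3.0)
= 10.64 + 0.24 + -0.78
= 10.1


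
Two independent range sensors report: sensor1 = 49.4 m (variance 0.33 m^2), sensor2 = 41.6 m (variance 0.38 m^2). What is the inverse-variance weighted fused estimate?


w1 = (1/var1) / (1/var1 + 1/var2)
   = 3.0303 / (3.0303 + 2.6316) = 0.5352
w2 = 1 - w1 = 0.4648
fused = w1*s1 + w2*s2 = 26.4394 + 19.3352
= 45.7746 m


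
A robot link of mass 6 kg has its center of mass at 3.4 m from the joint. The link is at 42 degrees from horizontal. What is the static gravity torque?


tau = m*g*L*cos(angle)
= 6 * 9.81 * 3.4 * cos(42 deg)
= 6 * 9.81 * 3.4 * 0.7431
= 148.7211 Nm


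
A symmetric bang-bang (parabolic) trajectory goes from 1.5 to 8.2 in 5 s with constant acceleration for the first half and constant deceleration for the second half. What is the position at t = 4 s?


Symmetric rest-to-rest: each phase covers (pf-p0)/2 in time T/2. 0.5*a*(T/2)^2 = (pf-p0)/2 => a = 4*(pf-p0)/T^2
a = 4*(8.2-1.5)/5^2 = 1.072
t = 4 is in the deceleration phase (t > T/2).
p = pf - 0.5*a*(T-t)^2 = 8.2 - 0.5*1.072*1^2
= 7.664


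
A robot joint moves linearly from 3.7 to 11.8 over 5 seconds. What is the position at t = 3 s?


s = t/T = 3/5 = 0.6
p(t) = p0 + (pf-p0)*s
= 3.7 + (11.8 - 3.7) * 0.6
= 8.56


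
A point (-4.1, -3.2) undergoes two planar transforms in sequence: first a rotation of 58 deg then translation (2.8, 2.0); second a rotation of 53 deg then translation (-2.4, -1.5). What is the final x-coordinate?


After transform 1:
x1 = cos(58)*-4.1 - sin(58)*-3.2 + 2.8 = 3.3411
y1 = sin(58)*-4.1 + cos(58)*-3.2 + 2.0 = -3.1727
After transform 2:
x2 = cos(53)*3.3411 - sin(53)*-3.1727 + -2.4
= 2.1446


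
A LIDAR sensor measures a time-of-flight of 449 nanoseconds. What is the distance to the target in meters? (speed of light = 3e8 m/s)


tof = 449 ns = 4.49e-07 s
dist = c * tof / 2
= 3e8 * 4.49e-07 / 2
= 67.35 m


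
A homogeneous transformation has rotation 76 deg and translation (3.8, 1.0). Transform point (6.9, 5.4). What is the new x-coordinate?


x' = cos(theta)*px - sin(theta)*py + tx
= 0.2419*6.9 - 0.9703*5.4 + 3.8
= 0.2297


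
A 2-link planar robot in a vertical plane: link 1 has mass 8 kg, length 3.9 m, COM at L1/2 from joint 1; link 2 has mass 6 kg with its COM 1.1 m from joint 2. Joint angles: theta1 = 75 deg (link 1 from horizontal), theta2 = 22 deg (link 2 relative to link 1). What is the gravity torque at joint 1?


Horizontal distance from joint 1 to link-1 COM:
  x_c1 = (L1/2)*cos(t1) = 1.95 * 0.2588 = 0.5047 m
Horizontal distance from joint 1 to link-2 COM:
  x_c2 = L1*cos(t1) + Lc2*cos(t1+t2)
       = 3.9*0.2588 + 1.1*-0.1219 = 0.8753 m
tau1 = m1*g*x_c1 + m2*g*x_c2
     = 8*9.81*0.5047 + 6*9.81*0.8753
     = 39.6086 + 51.5224
     = 91.131 Nm


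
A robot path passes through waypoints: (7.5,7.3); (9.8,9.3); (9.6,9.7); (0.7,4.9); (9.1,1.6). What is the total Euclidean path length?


Segment lengths:
  seg1 = sqrt((2.3)^2 + (2.0)^2) = 3.048
  seg2 = sqrt((-0.2)^2 + (0.4)^2) = 0.4472
  seg3 = sqrt((-8.9)^2 + (-4.8)^2) = 10.1119
  seg4 = sqrt((8.4)^2 + (-3.3)^2) = 9.025
Total = 22.632


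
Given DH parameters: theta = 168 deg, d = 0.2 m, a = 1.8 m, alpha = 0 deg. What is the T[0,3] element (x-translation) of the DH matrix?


T[0,3] = a * cos(theta)
= 1.8 * cos(168 deg)
= 1.8 * -0.9781
= -1.7607


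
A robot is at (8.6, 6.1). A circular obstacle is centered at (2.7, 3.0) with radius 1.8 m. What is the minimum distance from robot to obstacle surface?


center_dist = sqrt((8.6-2.7)^2 + (6.1-3.0)^2)
= sqrt(34.81 + 9.61)
= 6.6648
min_dist = center_dist - radius = 6.6648 - 1.8 = 4.8648 m


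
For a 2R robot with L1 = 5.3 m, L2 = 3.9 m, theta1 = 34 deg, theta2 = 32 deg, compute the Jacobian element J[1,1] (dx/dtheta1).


J[1,1] = -L1*sin(t1) - L2*sin(t1+t2)
= -5.3*sin(34) - 3.9*sin(66)
= -6.5265


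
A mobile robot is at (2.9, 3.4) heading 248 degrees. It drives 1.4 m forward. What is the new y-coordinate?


y_new = y0 + d*sin(theta)
= 3.4 + 1.4*sin(248)
= 3.4 + -1.2981
= 2.1019


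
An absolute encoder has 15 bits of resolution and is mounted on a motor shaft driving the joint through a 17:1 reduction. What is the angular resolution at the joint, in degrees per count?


counts = 2^15 = 32768
effective counts at joint = 32768 * 17 = 557056
resolution = 360 / 557056
= 6.4625e-04 deg/count


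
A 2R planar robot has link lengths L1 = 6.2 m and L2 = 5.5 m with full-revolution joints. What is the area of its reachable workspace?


r_max = L1 + L2 = 11.7 m
r_min = |L1 - L2| = 0.7 m
Area = pi*(r_max^2 - r_min^2)
= pi*(136.89 - 0.49)
= pi * 136.4
= 428.5132 m^2


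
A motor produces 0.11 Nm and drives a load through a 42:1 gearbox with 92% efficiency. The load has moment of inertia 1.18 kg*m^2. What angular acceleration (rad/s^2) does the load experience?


tau_out = tau_motor * N * eta
= 0.11 * 42 * 0.92 = 4.2504 Nm
alpha = tau_out / I = 4.2504 / 1.18
= 3.602 rad/s^2


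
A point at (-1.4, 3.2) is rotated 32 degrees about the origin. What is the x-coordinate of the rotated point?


x' = x*cos(theta) - y*sin(theta)
cos(32 deg) = 0.848, sin(32 deg) = 0.5299
x' = -1.4 * 0.848 - 3.2 * 0.5299
= -1.1873 - 1.6957
= -2.883


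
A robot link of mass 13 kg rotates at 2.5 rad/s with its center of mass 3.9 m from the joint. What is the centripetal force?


F = m * omega^2 * r
= 13 * 2.5^2 * 3.9
= 13 * 6.25 * 3.9
= 316.875 N


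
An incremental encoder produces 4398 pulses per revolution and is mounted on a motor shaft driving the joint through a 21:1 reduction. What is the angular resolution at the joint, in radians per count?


counts per rev = 4398
effective counts at joint = 4398 * 21 = 92358
resolution = 2*pi / 92358
= 6.8031e-05 rad/count


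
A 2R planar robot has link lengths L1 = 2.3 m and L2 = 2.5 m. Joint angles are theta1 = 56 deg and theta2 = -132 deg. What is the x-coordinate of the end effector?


Convert angles to radians: theta1 = 0.9774, theta2 = -2.3038
x = L1*cos(theta1) + L2*cos(theta1+theta2)
x = 1.2861 + 0.6048
x = 1.8909


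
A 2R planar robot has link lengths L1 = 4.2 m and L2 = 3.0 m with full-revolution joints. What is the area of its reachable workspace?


r_max = L1 + L2 = 7.2 m
r_min = |L1 - L2| = 1.2 m
Area = pi*(r_max^2 - r_min^2)
= pi*(51.84 - 1.44)
= pi * 50.4
= 158.3363 m^2


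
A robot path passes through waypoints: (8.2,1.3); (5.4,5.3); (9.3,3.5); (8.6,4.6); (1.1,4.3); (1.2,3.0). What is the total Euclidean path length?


Segment lengths:
  seg1 = sqrt((-2.8)^2 + (4.0)^2) = 4.8826
  seg2 = sqrt((3.9)^2 + (-1.8)^2) = 4.2953
  seg3 = sqrt((-0.7)^2 + (1.1)^2) = 1.3038
  seg4 = sqrt((-7.5)^2 + (-0.3)^2) = 7.506
  seg5 = sqrt((0.1)^2 + (-1.3)^2) = 1.3038
Total = 19.2916


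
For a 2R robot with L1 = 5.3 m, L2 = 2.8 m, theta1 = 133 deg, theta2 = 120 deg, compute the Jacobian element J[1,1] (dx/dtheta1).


J[1,1] = -L1*sin(t1) - L2*sin(t1+t2)
= -5.3*sin(133) - 2.8*sin(253)
= -1.1985


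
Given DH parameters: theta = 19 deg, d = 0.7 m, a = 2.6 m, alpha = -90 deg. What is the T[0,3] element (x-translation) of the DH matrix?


T[0,3] = a * cos(theta)
= 2.6 * cos(19 deg)
= 2.6 * 0.9455
= 2.4583


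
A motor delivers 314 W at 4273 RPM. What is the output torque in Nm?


omega = 4273 * 2*pi/60 = 447.4675 rad/s
tau = P / omega = 314 / 447.4675
= 0.7017 Nm


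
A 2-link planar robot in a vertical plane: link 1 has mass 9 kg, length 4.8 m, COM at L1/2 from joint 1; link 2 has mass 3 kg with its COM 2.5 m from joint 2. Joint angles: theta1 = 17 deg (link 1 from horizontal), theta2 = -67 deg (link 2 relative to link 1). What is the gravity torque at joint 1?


Horizontal distance from joint 1 to link-1 COM:
  x_c1 = (L1/2)*cos(t1) = 2.4 * 0.9563 = 2.2951 m
Horizontal distance from joint 1 to link-2 COM:
  x_c2 = L1*cos(t1) + Lc2*cos(t1+t2)
       = 4.8*0.9563 + 2.5*0.6428 = 6.1972 m
tau1 = m1*g*x_c1 + m2*g*x_c2
     = 9*9.81*2.2951 + 3*9.81*6.1972
     = 202.6372 + 182.3845
     = 385.0217 Nm


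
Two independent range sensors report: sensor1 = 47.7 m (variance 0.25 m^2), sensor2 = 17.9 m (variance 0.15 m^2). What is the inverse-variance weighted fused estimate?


w1 = (1/var1) / (1/var1 + 1/var2)
   = 4.0 / (4.0 + 6.6667) = 0.375
w2 = 1 - w1 = 0.625
fused = w1*s1 + w2*s2 = 17.8875 + 11.1875
= 29.075 m


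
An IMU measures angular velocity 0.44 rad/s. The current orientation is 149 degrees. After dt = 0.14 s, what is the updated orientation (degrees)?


delta_theta = w * dt = 0.44 * 0.14 = 0.0616 rad
= 3.5294 deg
theta_new = 149 + 3.5294 = 152.5294 deg


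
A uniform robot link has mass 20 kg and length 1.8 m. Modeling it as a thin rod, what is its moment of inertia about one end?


I = (1/3) * m * L^2
= (1/3) * 20 * 1.8^2
= 0.333333 * 20 * 3.24
= 21.6 kg*m^2


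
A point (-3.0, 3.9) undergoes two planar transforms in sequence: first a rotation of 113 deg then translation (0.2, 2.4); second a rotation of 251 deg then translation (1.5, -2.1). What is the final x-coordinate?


After transform 1:
x1 = cos(113)*-3.0 - sin(113)*3.9 + 0.2 = -2.2178
y1 = sin(113)*-3.0 + cos(113)*3.9 + 2.4 = -1.8854
After transform 2:
x2 = cos(251)*-2.2178 - sin(251)*-1.8854 + 1.5
= 0.4394


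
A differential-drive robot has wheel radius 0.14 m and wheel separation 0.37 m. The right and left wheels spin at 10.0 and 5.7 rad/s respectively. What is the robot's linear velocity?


vR = r*wR = 0.14*10.0 = 1.4 m/s
vL = r*wL = 0.14*5.7 = 0.798 m/s
v = (vR+vL)/2 = 1.099 m/s
omega = (vR-vL)/L = 1.627 rad/s
linear velocity = 1.099 m/s


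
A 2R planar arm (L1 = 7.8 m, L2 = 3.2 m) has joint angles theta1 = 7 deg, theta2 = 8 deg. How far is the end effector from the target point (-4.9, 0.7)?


End effector via forward kinematics:
x = L1*cos(t1) + L2*cos(t1+t2) = 10.8328
y = L1*sin(t1) + L2*sin(t1+t2) = 1.7788
Distance to target:
d = sqrt((-4.9 - 10.8328)^2 + (0.7 - 1.7788)^2)
= sqrt(247.5217 + 1.1638)
= 15.7698 m


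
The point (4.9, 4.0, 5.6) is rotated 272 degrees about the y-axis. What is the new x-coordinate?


Rotation about y-axis: x' = x*cos(theta) + z*sin(theta)
= 4.9 * 0.0349 + 5.6 * -0.9994
= -5.4256


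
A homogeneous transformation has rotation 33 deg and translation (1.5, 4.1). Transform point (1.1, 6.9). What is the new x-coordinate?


x' = cos(theta)*px - sin(theta)*py + tx
= 0.8387*1.1 - 0.5446*6.9 + 1.5
= -1.3355


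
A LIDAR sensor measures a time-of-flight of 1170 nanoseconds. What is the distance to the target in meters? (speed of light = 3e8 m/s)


tof = 1170 ns = 1.17e-06 s
dist = c * tof / 2
= 3e8 * 1.17e-06 / 2
= 175.5 m


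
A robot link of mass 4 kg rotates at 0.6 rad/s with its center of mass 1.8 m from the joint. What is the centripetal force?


F = m * omega^2 * r
= 4 * 0.6^2 * 1.8
= 4 * 0.36 * 1.8
= 2.592 N


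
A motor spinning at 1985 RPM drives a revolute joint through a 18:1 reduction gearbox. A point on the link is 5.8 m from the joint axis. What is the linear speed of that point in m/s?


omega_motor = 1985 * 2*pi/60 = 207.8687 rad/s
omega_joint = omega_motor / 18 = 11.5483 rad/s
v = omega_joint * r = 11.5483 * 5.8
= 66.9799 m/s


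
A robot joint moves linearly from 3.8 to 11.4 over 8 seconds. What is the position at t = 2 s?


s = t/T = 2/8 = 0.25
p(t) = p0 + (pf-p0)*s
= 3.8 + (11.4 - 3.8) * 0.25
= 5.7


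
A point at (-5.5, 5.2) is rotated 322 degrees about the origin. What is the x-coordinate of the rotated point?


x' = x*cos(theta) - y*sin(theta)
cos(322 deg) = 0.788, sin(322 deg) = -0.6157
x' = -5.5 * 0.788 - 5.2 * -0.6157
= -4.3341 - -3.2014
= -1.1326


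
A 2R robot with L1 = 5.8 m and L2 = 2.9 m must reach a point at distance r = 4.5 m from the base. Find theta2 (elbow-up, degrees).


cos(theta2) = (r^2 - L1^2 - L2^2) / (2*L1*L2)
cos(theta2) = (20.25 - 33.64 - 8.41) / 33.64
cos(theta2) = -0.648038
theta2 = 130.3938 degrees


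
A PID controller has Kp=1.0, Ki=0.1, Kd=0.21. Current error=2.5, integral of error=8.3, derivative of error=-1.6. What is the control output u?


u = Kp*e + Ki*int(e) + Kd*de/dt
= 1.0*2.5 + 0.1*8.3 + 0.21*(-1.6)
= 2.5 + 0.83 + -0.336
= 2.994


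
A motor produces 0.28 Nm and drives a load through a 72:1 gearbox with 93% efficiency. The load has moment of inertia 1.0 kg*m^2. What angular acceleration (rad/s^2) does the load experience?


tau_out = tau_motor * N * eta
= 0.28 * 72 * 0.93 = 18.7488 Nm
alpha = tau_out / I = 18.7488 / 1.0
= 18.7488 rad/s^2


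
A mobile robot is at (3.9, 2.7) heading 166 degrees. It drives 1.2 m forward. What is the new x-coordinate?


x_new = x0 + d*cos(theta)
= 3.9 + 1.2*cos(166)
= 3.9 + -1.1644
= 2.7356


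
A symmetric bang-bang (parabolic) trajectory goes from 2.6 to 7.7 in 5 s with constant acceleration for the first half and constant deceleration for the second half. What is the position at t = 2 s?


Symmetric rest-to-rest: each phase covers (pf-p0)/2 in time T/2. 0.5*a*(T/2)^2 = (pf-p0)/2 => a = 4*(pf-p0)/T^2
a = 4*(7.7-2.6)/5^2 = 0.816
t = 2 is in the acceleration phase (t <= T/2).
p = p0 + 0.5*a*t^2 = 2.6 + 0.5*0.816*2^2
= 4.232


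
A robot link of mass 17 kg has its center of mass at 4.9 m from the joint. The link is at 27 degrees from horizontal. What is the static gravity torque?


tau = m*g*L*cos(angle)
= 17 * 9.81 * 4.9 * cos(27 deg)
= 17 * 9.81 * 4.9 * 0.891
= 728.1065 Nm


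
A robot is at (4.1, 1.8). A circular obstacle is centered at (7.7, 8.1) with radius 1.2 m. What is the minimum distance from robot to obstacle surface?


center_dist = sqrt((4.1-7.7)^2 + (1.8-8.1)^2)
= sqrt(12.96 + 39.69)
= 7.256
min_dist = center_dist - radius = 7.256 - 1.2 = 6.056 m


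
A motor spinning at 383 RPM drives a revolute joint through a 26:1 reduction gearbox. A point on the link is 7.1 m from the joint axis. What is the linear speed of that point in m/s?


omega_motor = 383 * 2*pi/60 = 40.1077 rad/s
omega_joint = omega_motor / 26 = 1.5426 rad/s
v = omega_joint * r = 1.5426 * 7.1
= 10.9525 m/s


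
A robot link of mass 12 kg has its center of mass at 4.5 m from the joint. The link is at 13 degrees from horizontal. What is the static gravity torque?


tau = m*g*L*cos(angle)
= 12 * 9.81 * 4.5 * cos(13 deg)
= 12 * 9.81 * 4.5 * 0.9744
= 516.1628 Nm


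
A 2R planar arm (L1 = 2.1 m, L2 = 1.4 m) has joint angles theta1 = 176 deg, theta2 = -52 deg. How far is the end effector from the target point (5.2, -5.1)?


End effector via forward kinematics:
x = L1*cos(t1) + L2*cos(t1+t2) = -2.8778
y = L1*sin(t1) + L2*sin(t1+t2) = 1.3071
Distance to target:
d = sqrt((5.2 - -2.8778)^2 + (-5.1 - 1.3071)^2)
= sqrt(65.2501 + 41.0515)
= 10.3103 m


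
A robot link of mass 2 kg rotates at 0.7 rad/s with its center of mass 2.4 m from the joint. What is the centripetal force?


F = m * omega^2 * r
= 2 * 0.7^2 * 2.4
= 2 * 0.49 * 2.4
= 2.352 N


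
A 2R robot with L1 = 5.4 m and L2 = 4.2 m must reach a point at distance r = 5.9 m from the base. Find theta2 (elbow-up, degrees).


cos(theta2) = (r^2 - L1^2 - L2^2) / (2*L1*L2)
cos(theta2) = (34.81 - 29.16 - 17.64) / 45.36
cos(theta2) = -0.26433
theta2 = 105.3271 degrees


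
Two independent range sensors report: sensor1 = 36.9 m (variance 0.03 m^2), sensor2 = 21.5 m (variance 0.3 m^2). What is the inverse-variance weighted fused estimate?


w1 = (1/var1) / (1/var1 + 1/var2)
   = 33.3333 / (33.3333 + 3.3333) = 0.9091
w2 = 1 - w1 = 0.0909
fused = w1*s1 + w2*s2 = 33.5455 + 1.9545
= 35.5 m


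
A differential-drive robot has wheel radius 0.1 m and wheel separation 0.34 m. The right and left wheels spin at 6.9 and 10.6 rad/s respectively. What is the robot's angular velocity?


vR = r*wR = 0.1*6.9 = 0.69 m/s
vL = r*wL = 0.1*10.6 = 1.06 m/s
v = (vR+vL)/2 = 0.875 m/s
omega = (vR-vL)/L = -1.0882 rad/s
angular velocity = -1.0882 rad/s


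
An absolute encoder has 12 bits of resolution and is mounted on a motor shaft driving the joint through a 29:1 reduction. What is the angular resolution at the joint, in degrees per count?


counts = 2^12 = 4096
effective counts at joint = 4096 * 29 = 118784
resolution = 360 / 118784
= 0.003 deg/count


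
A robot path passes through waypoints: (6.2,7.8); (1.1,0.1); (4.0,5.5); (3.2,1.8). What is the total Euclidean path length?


Segment lengths:
  seg1 = sqrt((-5.1)^2 + (-7.7)^2) = 9.2358
  seg2 = sqrt((2.9)^2 + (5.4)^2) = 6.1294
  seg3 = sqrt((-0.8)^2 + (-3.7)^2) = 3.7855
Total = 19.1507


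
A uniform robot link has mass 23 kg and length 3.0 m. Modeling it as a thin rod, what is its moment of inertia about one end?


I = (1/3) * m * L^2
= (1/3) * 23 * 3.0^2
= 0.333333 * 23 * 9.0
= 69.0 kg*m^2


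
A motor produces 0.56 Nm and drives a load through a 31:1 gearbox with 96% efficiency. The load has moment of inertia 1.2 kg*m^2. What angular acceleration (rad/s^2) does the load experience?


tau_out = tau_motor * N * eta
= 0.56 * 31 * 0.96 = 16.6656 Nm
alpha = tau_out / I = 16.6656 / 1.2
= 13.888 rad/s^2


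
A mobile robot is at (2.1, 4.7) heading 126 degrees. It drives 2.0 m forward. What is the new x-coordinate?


x_new = x0 + d*cos(theta)
= 2.1 + 2.0*cos(126)
= 2.1 + -1.1756
= 0.9244


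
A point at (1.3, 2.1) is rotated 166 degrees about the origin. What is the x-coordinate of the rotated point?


x' = x*cos(theta) - y*sin(theta)
cos(166 deg) = -0.9703, sin(166 deg) = 0.2419
x' = 1.3 * -0.9703 - 2.1 * 0.2419
= -1.2614 - 0.508
= -1.7694


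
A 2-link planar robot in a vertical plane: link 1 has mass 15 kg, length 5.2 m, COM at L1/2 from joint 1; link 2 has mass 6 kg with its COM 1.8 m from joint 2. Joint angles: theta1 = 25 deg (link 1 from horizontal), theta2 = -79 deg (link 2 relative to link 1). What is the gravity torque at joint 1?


Horizontal distance from joint 1 to link-1 COM:
  x_c1 = (L1/2)*cos(t1) = 2.6 * 0.9063 = 2.3564 m
Horizontal distance from joint 1 to link-2 COM:
  x_c2 = L1*cos(t1) + Lc2*cos(t1+t2)
       = 5.2*0.9063 + 1.8*0.5878 = 5.7708 m
tau1 = m1*g*x_c1 + m2*g*x_c2
     = 15*9.81*2.3564 + 6*9.81*5.7708
     = 346.7443 + 339.6701
     = 686.4144 Nm


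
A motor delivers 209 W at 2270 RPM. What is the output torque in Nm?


omega = 2270 * 2*pi/60 = 237.7138 rad/s
tau = P / omega = 209 / 237.7138
= 0.8792 Nm


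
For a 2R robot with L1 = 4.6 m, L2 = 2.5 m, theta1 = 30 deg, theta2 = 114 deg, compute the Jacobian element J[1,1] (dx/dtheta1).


J[1,1] = -L1*sin(t1) - L2*sin(t1+t2)
= -4.6*sin(30) - 2.5*sin(144)
= -3.7695


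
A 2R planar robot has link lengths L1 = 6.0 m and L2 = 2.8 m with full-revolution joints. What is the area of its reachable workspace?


r_max = L1 + L2 = 8.8 m
r_min = |L1 - L2| = 3.2 m
Area = pi*(r_max^2 - r_min^2)
= pi*(77.44 - 10.24)
= pi * 67.2
= 211.115 m^2


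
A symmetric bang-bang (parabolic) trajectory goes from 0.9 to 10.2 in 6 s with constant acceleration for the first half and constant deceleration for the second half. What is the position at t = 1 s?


Symmetric rest-to-rest: each phase covers (pf-p0)/2 in time T/2. 0.5*a*(T/2)^2 = (pf-p0)/2 => a = 4*(pf-p0)/T^2
a = 4*(10.2-0.9)/6^2 = 1.0333
t = 1 is in the acceleration phase (t <= T/2).
p = p0 + 0.5*a*t^2 = 0.9 + 0.5*1.0333*1^2
= 1.4167


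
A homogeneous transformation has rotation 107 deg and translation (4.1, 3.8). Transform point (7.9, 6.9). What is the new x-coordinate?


x' = cos(theta)*px - sin(theta)*py + tx
= -0.2924*7.9 - 0.9563*6.9 + 4.1
= -4.8082


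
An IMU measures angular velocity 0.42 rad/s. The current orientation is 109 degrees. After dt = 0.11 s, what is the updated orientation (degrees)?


delta_theta = w * dt = 0.42 * 0.11 = 0.0462 rad
= 2.6471 deg
theta_new = 109 + 2.6471 = 111.6471 deg


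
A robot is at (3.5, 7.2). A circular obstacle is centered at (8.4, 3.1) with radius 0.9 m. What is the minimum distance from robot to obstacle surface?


center_dist = sqrt((3.5-8.4)^2 + (7.2-3.1)^2)
= sqrt(24.01 + 16.81)
= 6.3891
min_dist = center_dist - radius = 6.3891 - 0.9 = 5.4891 m


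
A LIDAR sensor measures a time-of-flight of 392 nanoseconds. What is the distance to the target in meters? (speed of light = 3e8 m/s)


tof = 392 ns = 3.92e-07 s
dist = c * tof / 2
= 3e8 * 3.92e-07 / 2
= 58.8 m


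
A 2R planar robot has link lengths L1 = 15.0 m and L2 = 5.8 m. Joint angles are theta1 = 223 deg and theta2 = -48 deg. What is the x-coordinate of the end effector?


Convert angles to radians: theta1 = 3.8921, theta2 = -0.8378
x = L1*cos(theta1) + L2*cos(theta1+theta2)
x = -10.9703 + -5.7779
x = -16.7482


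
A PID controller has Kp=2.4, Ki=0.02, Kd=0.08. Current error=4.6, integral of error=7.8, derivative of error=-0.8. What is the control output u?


u = Kp*e + Ki*int(e) + Kd*de/dt
= 2.4*4.6 + 0.02*7.8 + 0.08*(-0.8)
= 11.04 + 0.156 + -0.064
= 11.132


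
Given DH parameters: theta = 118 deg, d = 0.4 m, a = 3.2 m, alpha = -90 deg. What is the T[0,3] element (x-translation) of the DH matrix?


T[0,3] = a * cos(theta)
= 3.2 * cos(118 deg)
= 3.2 * -0.4695
= -1.5023


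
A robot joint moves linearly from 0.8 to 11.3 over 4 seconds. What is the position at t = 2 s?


s = t/T = 2/4 = 0.5
p(t) = p0 + (pf-p0)*s
= 0.8 + (11.3 - 0.8) * 0.5
= 6.05


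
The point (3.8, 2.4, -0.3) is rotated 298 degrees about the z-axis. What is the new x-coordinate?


Rotation about z-axis: x' = x*cos(theta) - y*sin(theta)
= 3.8 * 0.4695 - 2.4 * -0.8829
= 3.9031


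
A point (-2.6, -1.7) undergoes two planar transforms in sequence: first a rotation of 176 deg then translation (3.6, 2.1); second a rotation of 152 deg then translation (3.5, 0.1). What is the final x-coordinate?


After transform 1:
x1 = cos(176)*-2.6 - sin(176)*-1.7 + 3.6 = 6.3123
y1 = sin(176)*-2.6 + cos(176)*-1.7 + 2.1 = 3.6145
After transform 2:
x2 = cos(152)*6.3123 - sin(152)*3.6145 + 3.5
= -3.7703


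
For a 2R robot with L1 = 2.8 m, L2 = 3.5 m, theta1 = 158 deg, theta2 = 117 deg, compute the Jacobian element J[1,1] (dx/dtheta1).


J[1,1] = -L1*sin(t1) - L2*sin(t1+t2)
= -2.8*sin(158) - 3.5*sin(275)
= 2.4378


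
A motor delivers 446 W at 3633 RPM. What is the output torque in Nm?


omega = 3633 * 2*pi/60 = 380.4469 rad/s
tau = P / omega = 446 / 380.4469
= 1.1723 Nm


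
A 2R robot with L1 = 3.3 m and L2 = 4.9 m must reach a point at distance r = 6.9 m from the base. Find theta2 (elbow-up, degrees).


cos(theta2) = (r^2 - L1^2 - L2^2) / (2*L1*L2)
cos(theta2) = (47.61 - 10.89 - 24.01) / 32.34
cos(theta2) = 0.393012
theta2 = 66.858 degrees


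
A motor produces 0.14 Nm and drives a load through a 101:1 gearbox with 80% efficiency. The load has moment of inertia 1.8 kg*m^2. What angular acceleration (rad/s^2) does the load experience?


tau_out = tau_motor * N * eta
= 0.14 * 101 * 0.8 = 11.312 Nm
alpha = tau_out / I = 11.312 / 1.8
= 6.2844 rad/s^2


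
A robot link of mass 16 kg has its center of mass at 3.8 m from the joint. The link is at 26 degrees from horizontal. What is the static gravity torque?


tau = m*g*L*cos(angle)
= 16 * 9.81 * 3.8 * cos(26 deg)
= 16 * 9.81 * 3.8 * 0.8988
= 536.0839 Nm


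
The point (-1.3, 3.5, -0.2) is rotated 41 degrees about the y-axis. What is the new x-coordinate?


Rotation about y-axis: x' = x*cos(theta) + z*sin(theta)
= -1.3 * 0.7547 + -0.2 * 0.6561
= -1.1123


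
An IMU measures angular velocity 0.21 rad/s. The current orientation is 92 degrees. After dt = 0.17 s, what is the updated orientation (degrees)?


delta_theta = w * dt = 0.21 * 0.17 = 0.0357 rad
= 2.0455 deg
theta_new = 92 + 2.0455 = 94.0455 deg


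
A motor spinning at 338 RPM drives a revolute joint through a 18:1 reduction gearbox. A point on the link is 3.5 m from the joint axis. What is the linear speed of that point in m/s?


omega_motor = 338 * 2*pi/60 = 35.3953 rad/s
omega_joint = omega_motor / 18 = 1.9664 rad/s
v = omega_joint * r = 1.9664 * 3.5
= 6.8824 m/s


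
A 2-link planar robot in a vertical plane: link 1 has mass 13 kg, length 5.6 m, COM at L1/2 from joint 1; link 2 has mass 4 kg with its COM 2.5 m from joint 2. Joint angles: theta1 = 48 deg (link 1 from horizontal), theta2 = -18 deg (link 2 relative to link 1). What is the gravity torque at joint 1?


Horizontal distance from joint 1 to link-1 COM:
  x_c1 = (L1/2)*cos(t1) = 2.8 * 0.6691 = 1.8736 m
Horizontal distance from joint 1 to link-2 COM:
  x_c2 = L1*cos(t1) + Lc2*cos(t1+t2)
       = 5.6*0.6691 + 2.5*0.866 = 5.9122 m
tau1 = m1*g*x_c1 + m2*g*x_c2
     = 13*9.81*1.8736 + 4*9.81*5.9122
     = 238.9358 + 231.9945
     = 470.9304 Nm


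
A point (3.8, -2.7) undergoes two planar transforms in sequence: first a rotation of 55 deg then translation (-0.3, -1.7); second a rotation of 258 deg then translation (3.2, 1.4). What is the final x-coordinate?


After transform 1:
x1 = cos(55)*3.8 - sin(55)*-2.7 + -0.3 = 4.0913
y1 = sin(55)*3.8 + cos(55)*-2.7 + -1.7 = -0.1359
After transform 2:
x2 = cos(258)*4.0913 - sin(258)*-0.1359 + 3.2
= 2.2165


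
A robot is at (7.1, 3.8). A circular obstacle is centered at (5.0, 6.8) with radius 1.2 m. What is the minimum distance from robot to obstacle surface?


center_dist = sqrt((7.1-5.0)^2 + (3.8-6.8)^2)
= sqrt(4.41 + 9.0)
= 3.662
min_dist = center_dist - radius = 3.662 - 1.2 = 2.462 m


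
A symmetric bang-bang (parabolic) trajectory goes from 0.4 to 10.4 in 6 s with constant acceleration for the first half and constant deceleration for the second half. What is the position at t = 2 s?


Symmetric rest-to-rest: each phase covers (pf-p0)/2 in time T/2. 0.5*a*(T/2)^2 = (pf-p0)/2 => a = 4*(pf-p0)/T^2
a = 4*(10.4-0.4)/6^2 = 1.1111
t = 2 is in the acceleration phase (t <= T/2).
p = p0 + 0.5*a*t^2 = 0.4 + 0.5*1.1111*2^2
= 2.6222
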